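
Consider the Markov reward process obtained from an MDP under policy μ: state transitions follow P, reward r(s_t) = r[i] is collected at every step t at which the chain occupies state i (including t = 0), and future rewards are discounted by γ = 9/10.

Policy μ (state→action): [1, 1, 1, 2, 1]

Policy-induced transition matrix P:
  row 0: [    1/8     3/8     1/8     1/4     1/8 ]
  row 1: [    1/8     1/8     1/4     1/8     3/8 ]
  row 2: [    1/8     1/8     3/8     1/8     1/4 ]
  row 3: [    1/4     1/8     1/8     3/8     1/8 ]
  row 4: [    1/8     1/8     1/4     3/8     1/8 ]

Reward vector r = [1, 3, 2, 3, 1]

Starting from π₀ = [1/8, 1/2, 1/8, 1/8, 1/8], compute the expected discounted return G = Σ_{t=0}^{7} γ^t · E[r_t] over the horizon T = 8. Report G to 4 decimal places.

G = 11.9934

t=0: π = [0.1250, 0.5000, 0.1250, 0.1250, 0.1250], E[r] = 2.3750, γ^t·E[r] = 2.375000, running G = 2.375000
t=1: π = [0.1406, 0.1563, 0.2344, 0.2031, 0.2656], E[r] = 1.9531, γ^t·E[r] = 1.757813, running G = 4.132813
t=2: π = [0.1504, 0.1602, 0.2363, 0.2598, 0.1934], E[r] = 2.0762, γ^t·E[r] = 1.681699, running G = 5.814512
t=3: π = [0.1575, 0.1626, 0.2283, 0.2571, 0.1946], E[r] = 2.0676, γ^t·E[r] = 1.507300, running G = 7.321812
t=4: π = [0.1571, 0.1644, 0.2267, 0.2576, 0.1942], E[r] = 2.0706, γ^t·E[r] = 1.358552, running G = 8.680364
t=5: π = [0.1572, 0.1643, 0.2265, 0.2576, 0.1944], E[r] = 2.0702, γ^t·E[r] = 1.222456, running G = 9.902820
t=6: π = [0.1572, 0.1643, 0.2265, 0.2577, 0.1944], E[r] = 2.0704, γ^t·E[r] = 1.100281, running G = 11.003101
t=7: π = [0.1572, 0.1643, 0.2265, 0.2577, 0.1944], E[r] = 2.0704, γ^t·E[r] = 0.990251, running G = 11.993352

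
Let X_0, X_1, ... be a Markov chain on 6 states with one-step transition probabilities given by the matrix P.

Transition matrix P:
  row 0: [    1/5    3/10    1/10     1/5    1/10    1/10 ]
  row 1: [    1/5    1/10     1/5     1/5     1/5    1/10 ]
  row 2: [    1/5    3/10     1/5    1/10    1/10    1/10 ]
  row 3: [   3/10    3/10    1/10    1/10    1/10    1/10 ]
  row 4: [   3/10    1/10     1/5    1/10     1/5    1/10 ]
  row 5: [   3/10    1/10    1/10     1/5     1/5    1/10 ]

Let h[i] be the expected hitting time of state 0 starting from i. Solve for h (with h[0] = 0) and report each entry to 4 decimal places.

h = [0.0000, 4.1354, 4.2081, 3.7873, 3.7567, 3.7146]

First-step conditioning: h[0] = 0; for i ≠ 0, h[i] = 1 + Σ_k P[i][k]·h[k].
  h[1] = 1 + 1/10·h[1] + 1/5·h[2] + 1/5·h[3] + 1/5·h[4] + 1/10·h[5]
  h[2] = 1 + 3/10·h[1] + 1/5·h[2] + 1/10·h[3] + 1/10·h[4] + 1/10·h[5]
  h[3] = 1 + 3/10·h[1] + 1/10·h[2] + 1/10·h[3] + 1/10·h[4] + 1/10·h[5]
  h[4] = 1 + 1/10·h[1] + 1/5·h[2] + 1/10·h[3] + 1/5·h[4] + 1/10·h[5]
  h[5] = 1 + 1/10·h[1] + 1/10·h[2] + 1/5·h[3] + 1/5·h[4] + 1/10·h[5]
Solving the 5×5 linear system over states ≠ 0 gives exactly h = [0, 5405/1307, 5500/1307, 4950/1307, 4910/1307, 4855/1307] (h[0] = 0 is the target).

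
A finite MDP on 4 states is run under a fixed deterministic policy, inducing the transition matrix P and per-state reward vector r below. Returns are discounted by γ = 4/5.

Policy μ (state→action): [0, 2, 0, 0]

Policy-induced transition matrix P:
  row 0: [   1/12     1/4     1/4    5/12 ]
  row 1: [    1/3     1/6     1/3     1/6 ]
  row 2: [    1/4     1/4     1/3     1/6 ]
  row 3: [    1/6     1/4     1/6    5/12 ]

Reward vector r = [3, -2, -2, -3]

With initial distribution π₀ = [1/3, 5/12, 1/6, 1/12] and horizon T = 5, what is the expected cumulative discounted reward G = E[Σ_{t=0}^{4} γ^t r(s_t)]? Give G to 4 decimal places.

t=0: π = [0.3333, 0.4167, 0.1667, 0.0833], E[r] = -0.4167, γ^t·E[r] = -0.416667, running G = -0.416667
t=1: π = [0.2222, 0.2153, 0.2917, 0.2708], E[r] = -1.1597, γ^t·E[r] = -0.927778, running G = -1.344444
t=2: π = [0.2083, 0.2321, 0.2697, 0.2899], E[r] = -1.2483, γ^t·E[r] = -0.798889, running G = -2.143333
t=3: π = [0.2105, 0.2307, 0.2677, 0.2912], E[r] = -1.2390, γ^t·E[r] = -0.634346, running G = -2.777679
t=4: π = [0.2099, 0.2308, 0.2673, 0.2921], E[r] = -1.2427, γ^t·E[r] = -0.509012, running G = -3.286691

G = -3.2867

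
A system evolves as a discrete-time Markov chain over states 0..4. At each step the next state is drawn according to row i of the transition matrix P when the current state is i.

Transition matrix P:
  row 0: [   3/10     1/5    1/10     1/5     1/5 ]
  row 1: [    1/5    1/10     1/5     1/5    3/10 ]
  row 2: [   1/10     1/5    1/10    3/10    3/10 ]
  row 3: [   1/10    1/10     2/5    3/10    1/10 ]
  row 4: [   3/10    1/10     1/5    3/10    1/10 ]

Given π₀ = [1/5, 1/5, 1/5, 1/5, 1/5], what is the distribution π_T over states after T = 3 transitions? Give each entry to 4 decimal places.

π = [0.1904, 0.1406, 0.2126, 0.2666, 0.1898]

t=0: π = [0.2000, 0.2000, 0.2000, 0.2000, 0.2000]
t=1: π = [0.2000, 0.1400, 0.2000, 0.2600, 0.2000]
t=2: π = [0.1940, 0.1400, 0.2120, 0.2660, 0.1880]
t=3: π = [0.1904, 0.1406, 0.2126, 0.2666, 0.1898]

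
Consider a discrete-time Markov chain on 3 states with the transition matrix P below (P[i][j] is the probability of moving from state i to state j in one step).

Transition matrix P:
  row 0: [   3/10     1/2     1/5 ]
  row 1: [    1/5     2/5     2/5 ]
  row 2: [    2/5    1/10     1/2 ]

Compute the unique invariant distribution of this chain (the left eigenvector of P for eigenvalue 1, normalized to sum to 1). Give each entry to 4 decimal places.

Balance equations π_j = Σ_i π_i·P[i][j]:
  π_0 = 3/10·π_0 + 1/5·π_1 + 2/5·π_2
  π_1 = 1/2·π_0 + 2/5·π_1 + 1/10·π_2
  normalize: π_0 + π_1 + π_2 = 1
Solving the linear system gives exactly π = [26/85, 27/85, 32/85].

π = [0.3059, 0.3176, 0.3765]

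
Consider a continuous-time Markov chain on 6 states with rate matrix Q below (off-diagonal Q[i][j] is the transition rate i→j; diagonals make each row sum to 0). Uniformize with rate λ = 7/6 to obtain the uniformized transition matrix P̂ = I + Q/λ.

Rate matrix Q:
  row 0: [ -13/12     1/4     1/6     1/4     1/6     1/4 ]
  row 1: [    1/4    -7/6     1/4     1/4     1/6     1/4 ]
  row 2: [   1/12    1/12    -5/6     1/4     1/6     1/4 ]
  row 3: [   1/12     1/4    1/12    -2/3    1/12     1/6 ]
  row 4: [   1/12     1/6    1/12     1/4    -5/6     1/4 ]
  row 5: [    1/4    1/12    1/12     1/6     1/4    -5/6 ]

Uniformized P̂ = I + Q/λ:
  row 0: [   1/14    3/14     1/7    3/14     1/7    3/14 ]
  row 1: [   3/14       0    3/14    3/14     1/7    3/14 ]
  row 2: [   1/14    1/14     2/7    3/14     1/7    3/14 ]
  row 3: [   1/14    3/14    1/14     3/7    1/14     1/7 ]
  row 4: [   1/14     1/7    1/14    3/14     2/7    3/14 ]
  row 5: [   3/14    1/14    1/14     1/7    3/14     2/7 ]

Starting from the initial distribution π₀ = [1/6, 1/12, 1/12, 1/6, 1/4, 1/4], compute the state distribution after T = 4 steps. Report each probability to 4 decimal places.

π = [0.1199, 0.1272, 0.1248, 0.2532, 0.1635, 0.2114]

t=0: π = [0.1667, 0.0833, 0.0833, 0.1667, 0.2500, 0.2500]
t=1: π = [0.1190, 0.1310, 0.1131, 0.2321, 0.1845, 0.2202]
t=2: π = [0.1216, 0.1254, 0.1229, 0.2483, 0.1684, 0.2134]
t=3: π = [0.1198, 0.1273, 0.1244, 0.2522, 0.1644, 0.2118]
t=4: π = [0.1199, 0.1272, 0.1248, 0.2532, 0.1635, 0.2114]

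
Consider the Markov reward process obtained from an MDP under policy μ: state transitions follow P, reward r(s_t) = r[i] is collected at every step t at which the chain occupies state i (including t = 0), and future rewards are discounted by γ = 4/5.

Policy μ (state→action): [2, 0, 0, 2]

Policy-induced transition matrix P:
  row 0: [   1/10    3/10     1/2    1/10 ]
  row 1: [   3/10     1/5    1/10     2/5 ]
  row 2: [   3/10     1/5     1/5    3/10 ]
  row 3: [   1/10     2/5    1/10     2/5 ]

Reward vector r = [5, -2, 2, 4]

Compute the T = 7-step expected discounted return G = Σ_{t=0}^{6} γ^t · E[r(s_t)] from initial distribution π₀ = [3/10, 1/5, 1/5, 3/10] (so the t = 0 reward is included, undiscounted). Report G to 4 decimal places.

t=0: π = [0.3000, 0.2000, 0.2000, 0.3000], E[r] = 2.7000, γ^t·E[r] = 2.700000, running G = 2.700000
t=1: π = [0.1800, 0.2900, 0.2400, 0.2900], E[r] = 1.9600, γ^t·E[r] = 1.568000, running G = 4.268000
t=2: π = [0.2060, 0.2760, 0.1960, 0.3220], E[r] = 2.1580, γ^t·E[r] = 1.381120, running G = 5.649120
t=3: π = [0.1944, 0.2850, 0.2020, 0.3186], E[r] = 2.0804, γ^t·E[r] = 1.065165, running G = 6.714285
t=4: π = [0.1974, 0.2832, 0.1980, 0.3215], E[r] = 2.1025, γ^t·E[r] = 0.861192, running G = 7.575477
t=5: π = [0.1962, 0.2840, 0.1988, 0.3210], E[r] = 2.0945, γ^t·E[r] = 0.686324, running G = 8.261801
t=6: π = [0.1966, 0.2838, 0.1984, 0.3213], E[r] = 2.0969, γ^t·E[r] = 0.549693, running G = 8.811495

G = 8.8115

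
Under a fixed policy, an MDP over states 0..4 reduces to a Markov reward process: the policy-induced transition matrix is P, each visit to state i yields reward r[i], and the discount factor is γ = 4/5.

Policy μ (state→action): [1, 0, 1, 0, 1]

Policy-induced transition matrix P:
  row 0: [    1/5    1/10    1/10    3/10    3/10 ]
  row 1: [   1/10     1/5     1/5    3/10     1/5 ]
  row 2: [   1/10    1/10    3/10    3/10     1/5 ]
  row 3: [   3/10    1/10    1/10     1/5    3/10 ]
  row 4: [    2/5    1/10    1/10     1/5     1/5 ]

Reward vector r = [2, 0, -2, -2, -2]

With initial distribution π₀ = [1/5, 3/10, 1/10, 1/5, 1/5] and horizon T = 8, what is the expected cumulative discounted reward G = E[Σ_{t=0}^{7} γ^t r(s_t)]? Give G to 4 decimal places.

t=0: π = [0.2000, 0.3000, 0.1000, 0.2000, 0.2000], E[r] = -0.6000, γ^t·E[r] = -0.600000, running G = -0.600000
t=1: π = [0.2200, 0.1300, 0.1500, 0.2600, 0.2400], E[r] = -0.8600, γ^t·E[r] = -0.688000, running G = -1.288000
t=2: π = [0.2460, 0.1130, 0.1430, 0.2500, 0.2480], E[r] = -0.7900, γ^t·E[r] = -0.505600, running G = -1.793600
t=3: π = [0.2490, 0.1113, 0.1399, 0.2502, 0.2496], E[r] = -0.7814, γ^t·E[r] = -0.400077, running G = -2.193677
t=4: π = [0.2498, 0.1111, 0.1391, 0.2500, 0.2499], E[r] = -0.7785, γ^t·E[r] = -0.318857, running G = -2.512534
t=5: π = [0.2500, 0.1111, 0.1389, 0.2500, 0.2500], E[r] = -0.7779, γ^t·E[r] = -0.254911, running G = -2.767445
t=6: π = [0.2500, 0.1111, 0.1389, 0.2500, 0.2500], E[r] = -0.7778, γ^t·E[r] = -0.203897, running G = -2.971342
t=7: π = [0.2500, 0.1111, 0.1389, 0.2500, 0.2500], E[r] = -0.7778, γ^t·E[r] = -0.163113, running G = -3.134455

G = -3.1345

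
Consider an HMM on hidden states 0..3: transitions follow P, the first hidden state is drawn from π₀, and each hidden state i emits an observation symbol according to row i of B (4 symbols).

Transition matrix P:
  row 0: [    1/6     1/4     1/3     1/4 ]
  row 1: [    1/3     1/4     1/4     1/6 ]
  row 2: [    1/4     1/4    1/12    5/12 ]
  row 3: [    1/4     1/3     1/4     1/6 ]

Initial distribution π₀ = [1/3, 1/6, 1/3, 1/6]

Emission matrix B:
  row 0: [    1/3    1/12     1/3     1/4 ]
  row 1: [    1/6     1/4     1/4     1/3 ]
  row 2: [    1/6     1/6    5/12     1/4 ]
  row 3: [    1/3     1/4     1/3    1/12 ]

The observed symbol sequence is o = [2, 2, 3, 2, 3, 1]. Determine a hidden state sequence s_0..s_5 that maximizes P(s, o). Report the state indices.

t=0: δ = [1.111e-01, 4.167e-02, 1.389e-01, 5.556e-02]  (obs o_0=2)
t=1: δ = [1.157e-02, 8.681e-03, 1.543e-02, 1.929e-02]  ψ = [2, 2, 0, 2]  (obs o_1=2)
t=2: δ = [1.206e-03, 2.143e-03, 1.206e-03, 5.358e-04]  ψ = [3, 3, 3, 2]  (obs o_2=3)
t=3: δ = [2.381e-04, 1.340e-04, 2.233e-04, 1.674e-04]  ψ = [1, 1, 1, 2]  (obs o_3=2)
t=4: δ = [1.395e-05, 1.985e-05, 1.985e-05, 7.752e-06]  ψ = [2, 0, 0, 2]  (obs o_4=3)
t=5: δ = [5.513e-07, 1.240e-06, 8.269e-07, 2.067e-06]  ψ = [1, 1, 1, 2]  (obs o_5=1)
backtrack: best end state = 3; path = [2, 3, 1, 0, 2, 3]

path = [2, 3, 1, 0, 2, 3]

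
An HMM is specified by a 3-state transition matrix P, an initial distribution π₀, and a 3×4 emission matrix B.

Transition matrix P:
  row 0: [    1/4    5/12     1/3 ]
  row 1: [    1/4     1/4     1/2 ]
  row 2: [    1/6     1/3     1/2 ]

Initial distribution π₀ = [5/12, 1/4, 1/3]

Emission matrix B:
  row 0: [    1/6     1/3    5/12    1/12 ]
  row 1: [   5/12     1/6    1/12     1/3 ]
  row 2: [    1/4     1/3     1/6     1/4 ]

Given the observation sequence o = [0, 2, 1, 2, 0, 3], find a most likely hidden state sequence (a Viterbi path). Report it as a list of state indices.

t=0: δ = [6.944e-02, 1.042e-01, 8.333e-02]  (obs o_0=0)
t=1: δ = [1.085e-02, 2.411e-03, 8.681e-03]  ψ = [1, 0, 1]  (obs o_1=2)
t=2: δ = [9.042e-04, 7.535e-04, 1.447e-03]  ψ = [0, 0, 2]  (obs o_2=1)
t=3: δ = [1.005e-04, 4.019e-05, 1.206e-04]  ψ = [2, 2, 2]  (obs o_3=2)
t=4: δ = [4.186e-06, 1.744e-05, 1.507e-05]  ψ = [0, 0, 2]  (obs o_4=0)
t=5: δ = [3.634e-07, 1.674e-06, 2.180e-06]  ψ = [1, 2, 1]  (obs o_5=3)
backtrack: best end state = 2; path = [1, 2, 2, 0, 1, 2]

path = [1, 2, 2, 0, 1, 2]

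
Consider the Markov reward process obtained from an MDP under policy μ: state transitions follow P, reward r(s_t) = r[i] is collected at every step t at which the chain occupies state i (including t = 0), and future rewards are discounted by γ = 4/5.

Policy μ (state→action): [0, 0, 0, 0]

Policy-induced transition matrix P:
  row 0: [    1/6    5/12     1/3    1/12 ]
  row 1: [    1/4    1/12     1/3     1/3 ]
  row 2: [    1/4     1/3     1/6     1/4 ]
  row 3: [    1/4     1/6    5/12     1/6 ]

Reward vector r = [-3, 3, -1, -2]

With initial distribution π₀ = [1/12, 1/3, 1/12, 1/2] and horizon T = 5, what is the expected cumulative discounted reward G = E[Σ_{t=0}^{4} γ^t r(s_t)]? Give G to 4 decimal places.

G = -2.1290

t=0: π = [0.0833, 0.3333, 0.0833, 0.5000], E[r] = -0.3333, γ^t·E[r] = -0.333333, running G = -0.333333
t=1: π = [0.2431, 0.1736, 0.3611, 0.2222], E[r] = -1.0139, γ^t·E[r] = -0.811111, running G = -1.144444
t=2: π = [0.2297, 0.2731, 0.2917, 0.2054], E[r] = -0.5723, γ^t·E[r] = -0.366296, running G = -1.510741
t=3: π = [0.2309, 0.2500, 0.3018, 0.2174], E[r] = -0.6793, γ^t·E[r] = -0.347778, running G = -1.858519
t=4: π = [0.2308, 0.2539, 0.3011, 0.2142], E[r] = -0.6603, γ^t·E[r] = -0.270472, running G = -2.128991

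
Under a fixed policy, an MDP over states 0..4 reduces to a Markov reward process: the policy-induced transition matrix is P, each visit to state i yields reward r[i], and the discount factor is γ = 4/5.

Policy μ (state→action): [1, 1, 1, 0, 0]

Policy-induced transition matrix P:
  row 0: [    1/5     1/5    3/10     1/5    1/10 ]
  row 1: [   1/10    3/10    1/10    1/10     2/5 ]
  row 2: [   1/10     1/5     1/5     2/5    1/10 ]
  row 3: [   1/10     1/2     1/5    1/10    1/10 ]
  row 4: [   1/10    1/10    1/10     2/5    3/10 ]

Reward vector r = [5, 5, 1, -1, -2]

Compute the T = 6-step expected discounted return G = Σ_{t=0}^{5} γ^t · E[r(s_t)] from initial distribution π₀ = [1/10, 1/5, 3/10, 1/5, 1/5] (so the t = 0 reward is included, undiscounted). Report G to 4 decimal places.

G = 4.9821

t=0: π = [0.1000, 0.2000, 0.3000, 0.2000, 0.2000], E[r] = 1.2000, γ^t·E[r] = 1.200000, running G = 1.200000
t=1: π = [0.1100, 0.2600, 0.1700, 0.2600, 0.2000], E[r] = 1.3600, γ^t·E[r] = 1.088000, running G = 2.288000
t=2: π = [0.1110, 0.2840, 0.1650, 0.2220, 0.2180], E[r] = 1.4820, γ^t·E[r] = 0.948480, running G = 3.236480
t=3: π = [0.1111, 0.2732, 0.1609, 0.2260, 0.2288], E[r] = 1.3988, γ^t·E[r] = 0.716186, running G = 3.952666
t=4: π = [0.1111, 0.2722, 0.1609, 0.2280, 0.2277], E[r] = 1.3942, γ^t·E[r] = 0.571064, running G = 4.523730
t=5: π = [0.1111, 0.2729, 0.1611, 0.2277, 0.2272], E[r] = 1.3988, γ^t·E[r] = 0.458368, running G = 4.982098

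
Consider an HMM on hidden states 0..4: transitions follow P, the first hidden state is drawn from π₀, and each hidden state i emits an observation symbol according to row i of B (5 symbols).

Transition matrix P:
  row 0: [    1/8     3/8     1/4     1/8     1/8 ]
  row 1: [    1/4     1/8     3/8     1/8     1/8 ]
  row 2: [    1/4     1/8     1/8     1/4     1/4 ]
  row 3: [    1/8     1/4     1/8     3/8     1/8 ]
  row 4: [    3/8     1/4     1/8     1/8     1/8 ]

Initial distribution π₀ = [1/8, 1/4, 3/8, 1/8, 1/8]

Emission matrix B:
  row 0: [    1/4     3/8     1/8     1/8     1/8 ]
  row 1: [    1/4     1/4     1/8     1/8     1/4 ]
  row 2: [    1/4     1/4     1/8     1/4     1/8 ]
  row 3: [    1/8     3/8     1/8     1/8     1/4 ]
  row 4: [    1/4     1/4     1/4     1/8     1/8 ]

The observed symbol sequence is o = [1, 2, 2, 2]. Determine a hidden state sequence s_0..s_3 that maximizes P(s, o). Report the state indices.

t=0: δ = [4.688e-02, 6.250e-02, 9.375e-02, 4.688e-02, 3.125e-02]  (obs o_0=1)
t=1: δ = [2.930e-03, 2.197e-03, 2.930e-03, 2.930e-03, 5.859e-03]  ψ = [2, 0, 1, 2, 2]  (obs o_1=2)
t=2: δ = [2.747e-04, 1.831e-04, 1.030e-04, 1.373e-04, 1.831e-04]  ψ = [4, 4, 1, 3, 2]  (obs o_2=2)
t=3: δ = [8.583e-06, 1.287e-05, 8.583e-06, 6.437e-06, 8.583e-06]  ψ = [4, 0, 0, 3, 0]  (obs o_3=2)
backtrack: best end state = 1; path = [2, 4, 0, 1]

path = [2, 4, 0, 1]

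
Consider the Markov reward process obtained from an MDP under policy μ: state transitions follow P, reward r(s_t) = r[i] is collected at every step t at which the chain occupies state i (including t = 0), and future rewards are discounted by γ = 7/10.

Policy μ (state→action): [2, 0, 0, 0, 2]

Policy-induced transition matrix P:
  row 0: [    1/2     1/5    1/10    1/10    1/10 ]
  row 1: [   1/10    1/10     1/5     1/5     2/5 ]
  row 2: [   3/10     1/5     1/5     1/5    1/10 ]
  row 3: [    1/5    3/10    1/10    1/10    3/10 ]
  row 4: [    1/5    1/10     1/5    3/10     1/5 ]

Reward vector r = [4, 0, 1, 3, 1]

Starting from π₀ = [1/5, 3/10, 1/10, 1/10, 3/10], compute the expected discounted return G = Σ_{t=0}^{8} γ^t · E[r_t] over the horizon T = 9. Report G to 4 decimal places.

G = 5.8928

t=0: π = [0.2000, 0.3000, 0.1000, 0.1000, 0.3000], E[r] = 1.5000, γ^t·E[r] = 1.500000, running G = 1.500000
t=1: π = [0.2400, 0.1500, 0.1700, 0.2000, 0.2400], E[r] = 1.9700, γ^t·E[r] = 1.379000, running G = 2.879000
t=2: π = [0.2740, 0.1810, 0.1560, 0.1800, 0.2090], E[r] = 2.0010, γ^t·E[r] = 0.980490, running G = 3.859490
t=3: π = [0.2797, 0.1790, 0.1546, 0.1755, 0.2112], E[r] = 2.0111, γ^t·E[r] = 0.689807, running G = 4.549297
t=4: π = [0.2815, 0.1785, 0.1545, 0.1756, 0.2099], E[r] = 2.0171, γ^t·E[r] = 0.484301, running G = 5.033598
t=5: π = [0.2820, 0.1787, 0.1543, 0.1753, 0.2097], E[r] = 2.0180, γ^t·E[r] = 0.339159, running G = 5.372757
t=6: π = [0.2822, 0.1787, 0.1543, 0.1752, 0.2096], E[r] = 2.0183, γ^t·E[r] = 0.237449, running G = 5.610207
t=7: π = [0.2822, 0.1787, 0.1543, 0.1752, 0.2096], E[r] = 2.0184, γ^t·E[r] = 0.166222, running G = 5.776429
t=8: π = [0.2822, 0.1787, 0.1543, 0.1752, 0.2096], E[r] = 2.0184, γ^t·E[r] = 0.116357, running G = 5.892786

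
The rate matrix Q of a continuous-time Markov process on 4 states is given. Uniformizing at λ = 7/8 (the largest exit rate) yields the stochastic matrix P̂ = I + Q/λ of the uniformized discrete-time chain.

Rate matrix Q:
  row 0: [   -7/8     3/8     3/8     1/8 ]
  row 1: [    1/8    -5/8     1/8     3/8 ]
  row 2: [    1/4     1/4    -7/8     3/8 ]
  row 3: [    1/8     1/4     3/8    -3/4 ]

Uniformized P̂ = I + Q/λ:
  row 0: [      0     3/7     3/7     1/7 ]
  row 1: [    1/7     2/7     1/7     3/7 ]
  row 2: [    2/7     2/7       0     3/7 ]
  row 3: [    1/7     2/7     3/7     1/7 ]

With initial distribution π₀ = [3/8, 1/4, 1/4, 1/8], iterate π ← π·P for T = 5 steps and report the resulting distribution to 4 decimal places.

π = [0.1541, 0.3080, 0.2400, 0.2979]

t=0: π = [0.3750, 0.2500, 0.2500, 0.1250]
t=1: π = [0.1250, 0.3393, 0.2500, 0.2857]
t=2: π = [0.1607, 0.3036, 0.2245, 0.3112]
t=3: π = [0.1520, 0.3087, 0.2456, 0.2937]
t=4: π = [0.1562, 0.3074, 0.2351, 0.3012]
t=5: π = [0.1541, 0.3080, 0.2400, 0.2979]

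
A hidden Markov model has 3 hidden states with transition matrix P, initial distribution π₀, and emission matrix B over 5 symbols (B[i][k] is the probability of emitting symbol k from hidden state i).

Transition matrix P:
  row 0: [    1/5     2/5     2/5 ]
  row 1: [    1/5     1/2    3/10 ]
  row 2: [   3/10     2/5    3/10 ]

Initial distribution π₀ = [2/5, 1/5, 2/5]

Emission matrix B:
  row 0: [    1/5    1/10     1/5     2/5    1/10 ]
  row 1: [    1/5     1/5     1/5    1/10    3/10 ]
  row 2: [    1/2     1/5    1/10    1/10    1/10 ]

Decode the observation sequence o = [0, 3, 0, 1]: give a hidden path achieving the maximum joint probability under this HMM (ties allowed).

t=0: δ = [8.000e-02, 4.000e-02, 2.000e-01]  (obs o_0=0)
t=1: δ = [2.400e-02, 8.000e-03, 6.000e-03]  ψ = [2, 2, 2]  (obs o_1=3)
t=2: δ = [9.600e-04, 1.920e-03, 4.800e-03]  ψ = [0, 0, 0]  (obs o_2=0)
t=3: δ = [1.440e-04, 3.840e-04, 2.880e-04]  ψ = [2, 2, 2]  (obs o_3=1)
backtrack: best end state = 1; path = [2, 0, 2, 1]

path = [2, 0, 2, 1]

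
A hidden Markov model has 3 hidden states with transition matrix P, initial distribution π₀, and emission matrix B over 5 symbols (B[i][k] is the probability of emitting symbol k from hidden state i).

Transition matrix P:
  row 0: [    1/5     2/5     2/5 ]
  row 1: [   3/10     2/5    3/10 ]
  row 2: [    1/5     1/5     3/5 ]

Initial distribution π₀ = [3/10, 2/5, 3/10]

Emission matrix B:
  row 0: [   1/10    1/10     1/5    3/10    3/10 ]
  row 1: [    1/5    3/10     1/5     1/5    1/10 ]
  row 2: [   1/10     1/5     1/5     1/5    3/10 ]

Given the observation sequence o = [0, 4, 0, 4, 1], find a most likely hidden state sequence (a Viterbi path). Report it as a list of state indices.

t=0: δ = [3.000e-02, 8.000e-02, 3.000e-02]  (obs o_0=0)
t=1: δ = [7.200e-03, 3.200e-03, 7.200e-03]  ψ = [1, 1, 1]  (obs o_1=4)
t=2: δ = [1.440e-04, 5.760e-04, 4.320e-04]  ψ = [0, 0, 2]  (obs o_2=0)
t=3: δ = [5.184e-05, 2.304e-05, 7.776e-05]  ψ = [1, 1, 2]  (obs o_3=4)
t=4: δ = [1.555e-06, 6.221e-06, 9.331e-06]  ψ = [2, 0, 2]  (obs o_4=1)
backtrack: best end state = 2; path = [1, 2, 2, 2, 2]

path = [1, 2, 2, 2, 2]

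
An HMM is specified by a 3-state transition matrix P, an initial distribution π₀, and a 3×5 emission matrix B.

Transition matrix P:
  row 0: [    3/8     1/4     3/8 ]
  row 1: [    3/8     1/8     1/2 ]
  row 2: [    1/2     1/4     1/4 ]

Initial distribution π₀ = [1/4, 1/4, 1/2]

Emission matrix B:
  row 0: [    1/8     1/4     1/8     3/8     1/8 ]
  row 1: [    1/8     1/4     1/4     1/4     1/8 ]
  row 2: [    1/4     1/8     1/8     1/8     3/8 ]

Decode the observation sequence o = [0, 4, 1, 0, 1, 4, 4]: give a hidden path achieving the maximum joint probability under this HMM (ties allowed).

path = [2, 2, 0, 2, 0, 2, 2]

t=0: δ = [3.125e-02, 3.125e-02, 1.250e-01]  (obs o_0=0)
t=1: δ = [7.812e-03, 3.906e-03, 1.172e-02]  ψ = [2, 2, 2]  (obs o_1=4)
t=2: δ = [1.465e-03, 7.324e-04, 3.662e-04]  ψ = [2, 2, 0]  (obs o_2=1)
t=3: δ = [6.866e-05, 4.578e-05, 1.373e-04]  ψ = [0, 0, 0]  (obs o_3=0)
t=4: δ = [1.717e-05, 8.583e-06, 4.292e-06]  ψ = [2, 2, 2]  (obs o_4=1)
t=5: δ = [8.047e-07, 5.364e-07, 2.414e-06]  ψ = [0, 0, 0]  (obs o_5=4)
t=6: δ = [1.509e-07, 7.544e-08, 2.263e-07]  ψ = [2, 2, 2]  (obs o_6=4)
backtrack: best end state = 2; path = [2, 2, 0, 2, 0, 2, 2]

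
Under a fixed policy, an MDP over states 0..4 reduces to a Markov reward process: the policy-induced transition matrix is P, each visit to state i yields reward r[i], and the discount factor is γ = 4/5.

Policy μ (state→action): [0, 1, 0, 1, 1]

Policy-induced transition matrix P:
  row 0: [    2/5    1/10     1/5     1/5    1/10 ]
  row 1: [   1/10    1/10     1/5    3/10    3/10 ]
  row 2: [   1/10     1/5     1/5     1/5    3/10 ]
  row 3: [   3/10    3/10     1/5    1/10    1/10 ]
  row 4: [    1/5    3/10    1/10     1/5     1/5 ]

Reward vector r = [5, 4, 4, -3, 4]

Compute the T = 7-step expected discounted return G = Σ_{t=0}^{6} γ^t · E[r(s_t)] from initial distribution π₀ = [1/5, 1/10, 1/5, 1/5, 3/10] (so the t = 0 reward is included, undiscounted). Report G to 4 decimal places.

G = 11.1944

t=0: π = [0.2000, 0.1000, 0.2000, 0.2000, 0.3000], E[r] = 2.8000, γ^t·E[r] = 2.800000, running G = 2.800000
t=1: π = [0.2300, 0.2200, 0.1700, 0.1900, 0.1900], E[r] = 2.9000, γ^t·E[r] = 2.320000, running G = 5.120000
t=2: π = [0.2260, 0.1930, 0.1810, 0.2030, 0.1970], E[r] = 2.8050, γ^t·E[r] = 1.795200, running G = 6.915200
t=3: π = [0.2281, 0.1981, 0.1803, 0.1990, 0.1945], E[r] = 2.8351, γ^t·E[r] = 1.451571, running G = 8.366771
t=4: π = [0.2277, 0.1967, 0.1806, 0.1999, 0.1951], E[r] = 2.8283, γ^t·E[r] = 1.158476, running G = 9.525247
t=5: π = [0.2278, 0.1971, 0.1805, 0.1997, 0.1950], E[r] = 2.8300, γ^t·E[r] = 0.927343, running G = 10.452590
t=6: π = [0.2278, 0.1970, 0.1805, 0.1997, 0.1950], E[r] = 2.8296, γ^t·E[r] = 0.741764, running G = 11.194354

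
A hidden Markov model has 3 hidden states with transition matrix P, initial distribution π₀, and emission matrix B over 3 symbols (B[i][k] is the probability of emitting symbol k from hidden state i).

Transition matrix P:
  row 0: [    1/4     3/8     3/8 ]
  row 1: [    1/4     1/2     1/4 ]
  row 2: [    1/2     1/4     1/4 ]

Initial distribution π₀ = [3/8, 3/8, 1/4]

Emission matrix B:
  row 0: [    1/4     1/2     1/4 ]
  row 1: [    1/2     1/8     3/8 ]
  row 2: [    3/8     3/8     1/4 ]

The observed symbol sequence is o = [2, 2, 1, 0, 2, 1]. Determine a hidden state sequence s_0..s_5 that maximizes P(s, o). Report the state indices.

path = [1, 1, 0, 1, 1, 0]

t=0: δ = [9.375e-02, 1.406e-01, 6.250e-02]  (obs o_0=2)
t=1: δ = [8.789e-03, 2.637e-02, 8.789e-03]  ψ = [1, 1, 0]  (obs o_1=2)
t=2: δ = [3.296e-03, 1.648e-03, 2.472e-03]  ψ = [1, 1, 1]  (obs o_2=1)
t=3: δ = [3.090e-04, 6.180e-04, 4.635e-04]  ψ = [2, 0, 0]  (obs o_3=0)
t=4: δ = [5.794e-05, 1.159e-04, 3.862e-05]  ψ = [2, 1, 1]  (obs o_4=2)
t=5: δ = [1.448e-05, 7.242e-06, 1.086e-05]  ψ = [1, 1, 1]  (obs o_5=1)
backtrack: best end state = 0; path = [1, 1, 0, 1, 1, 0]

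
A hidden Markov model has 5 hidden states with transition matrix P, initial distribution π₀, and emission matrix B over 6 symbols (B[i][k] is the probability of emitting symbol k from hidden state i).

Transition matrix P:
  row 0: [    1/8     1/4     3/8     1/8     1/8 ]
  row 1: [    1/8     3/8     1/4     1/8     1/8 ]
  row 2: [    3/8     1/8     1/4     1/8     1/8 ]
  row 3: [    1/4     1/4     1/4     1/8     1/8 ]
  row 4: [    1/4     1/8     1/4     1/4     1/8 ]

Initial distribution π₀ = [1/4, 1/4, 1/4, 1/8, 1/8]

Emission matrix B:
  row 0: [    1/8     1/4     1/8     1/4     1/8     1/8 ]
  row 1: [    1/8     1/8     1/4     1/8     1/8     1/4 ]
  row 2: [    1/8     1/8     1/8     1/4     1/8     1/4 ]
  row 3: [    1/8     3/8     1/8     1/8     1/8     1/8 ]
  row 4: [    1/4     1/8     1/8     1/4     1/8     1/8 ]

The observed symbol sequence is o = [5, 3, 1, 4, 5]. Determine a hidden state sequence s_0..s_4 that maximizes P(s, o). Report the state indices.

t=0: δ = [3.125e-02, 6.250e-02, 6.250e-02, 1.562e-02, 1.562e-02]  (obs o_0=5)
t=1: δ = [5.859e-03, 2.930e-03, 3.906e-03, 9.766e-04, 1.953e-03]  ψ = [2, 1, 1, 1, 1]  (obs o_1=3)
t=2: δ = [3.662e-04, 1.831e-04, 2.747e-04, 2.747e-04, 9.155e-05]  ψ = [2, 0, 0, 0, 0]  (obs o_2=1)
t=3: δ = [1.287e-05, 1.144e-05, 1.717e-05, 5.722e-06, 5.722e-06]  ψ = [2, 0, 0, 0, 0]  (obs o_3=4)
t=4: δ = [8.047e-07, 1.073e-06, 1.207e-06, 2.682e-07, 2.682e-07]  ψ = [2, 1, 0, 2, 2]  (obs o_4=5)
backtrack: best end state = 2; path = [2, 0, 2, 0, 2]

path = [2, 0, 2, 0, 2]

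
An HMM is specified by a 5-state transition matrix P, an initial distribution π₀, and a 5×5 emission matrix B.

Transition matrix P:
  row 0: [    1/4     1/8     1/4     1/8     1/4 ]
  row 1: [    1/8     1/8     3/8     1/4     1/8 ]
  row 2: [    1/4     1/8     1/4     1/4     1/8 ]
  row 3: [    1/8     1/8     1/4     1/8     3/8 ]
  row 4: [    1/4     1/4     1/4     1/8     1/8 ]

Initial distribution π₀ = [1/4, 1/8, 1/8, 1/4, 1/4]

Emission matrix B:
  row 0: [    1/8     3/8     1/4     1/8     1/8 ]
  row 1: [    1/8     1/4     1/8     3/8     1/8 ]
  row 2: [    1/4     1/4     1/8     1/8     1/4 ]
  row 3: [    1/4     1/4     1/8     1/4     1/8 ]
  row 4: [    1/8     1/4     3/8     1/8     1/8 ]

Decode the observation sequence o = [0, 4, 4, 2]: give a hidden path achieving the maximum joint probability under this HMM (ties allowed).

path = [3, 2, 3, 4]

t=0: δ = [3.125e-02, 1.562e-02, 3.125e-02, 6.250e-02, 3.125e-02]  (obs o_0=0)
t=1: δ = [9.766e-04, 9.766e-04, 3.906e-03, 9.766e-04, 2.930e-03]  ψ = [0, 3, 3, 2, 3]  (obs o_1=4)
t=2: δ = [1.221e-04, 9.155e-05, 2.441e-04, 1.221e-04, 6.104e-05]  ψ = [2, 4, 2, 2, 2]  (obs o_2=4)
t=3: δ = [1.526e-05, 3.815e-06, 7.629e-06, 7.629e-06, 1.717e-05]  ψ = [2, 2, 2, 2, 3]  (obs o_3=2)
backtrack: best end state = 4; path = [3, 2, 3, 4]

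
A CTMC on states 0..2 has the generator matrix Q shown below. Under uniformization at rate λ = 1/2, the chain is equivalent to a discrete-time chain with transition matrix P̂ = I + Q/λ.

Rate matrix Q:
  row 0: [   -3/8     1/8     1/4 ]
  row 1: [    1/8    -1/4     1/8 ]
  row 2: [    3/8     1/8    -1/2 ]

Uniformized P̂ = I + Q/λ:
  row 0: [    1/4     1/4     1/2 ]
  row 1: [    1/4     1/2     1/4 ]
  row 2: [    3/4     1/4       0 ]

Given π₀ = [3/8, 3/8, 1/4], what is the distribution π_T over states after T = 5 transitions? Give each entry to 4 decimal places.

t=0: π = [0.3750, 0.3750, 0.2500]
t=1: π = [0.3750, 0.3438, 0.2813]
t=2: π = [0.3906, 0.3359, 0.2734]
t=3: π = [0.3867, 0.3340, 0.2793]
t=4: π = [0.3896, 0.3335, 0.2769]
t=5: π = [0.3884, 0.3334, 0.2782]

π = [0.3884, 0.3334, 0.2782]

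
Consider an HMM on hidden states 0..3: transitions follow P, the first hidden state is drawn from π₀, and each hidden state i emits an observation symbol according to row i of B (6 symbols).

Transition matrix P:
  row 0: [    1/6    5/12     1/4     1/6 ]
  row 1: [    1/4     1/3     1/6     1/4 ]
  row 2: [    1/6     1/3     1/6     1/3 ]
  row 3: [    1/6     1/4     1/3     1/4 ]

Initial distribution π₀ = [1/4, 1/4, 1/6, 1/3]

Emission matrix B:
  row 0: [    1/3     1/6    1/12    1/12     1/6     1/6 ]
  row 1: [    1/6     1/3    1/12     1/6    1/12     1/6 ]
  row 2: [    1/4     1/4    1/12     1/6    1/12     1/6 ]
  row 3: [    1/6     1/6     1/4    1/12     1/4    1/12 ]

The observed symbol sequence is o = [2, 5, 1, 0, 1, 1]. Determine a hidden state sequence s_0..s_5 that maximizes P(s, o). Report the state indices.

t=0: δ = [2.083e-02, 2.083e-02, 1.389e-02, 8.333e-02]  (obs o_0=2)
t=1: δ = [2.315e-03, 3.472e-03, 4.630e-03, 1.736e-03]  ψ = [3, 3, 3, 3]  (obs o_1=5)
t=2: δ = [1.447e-04, 5.144e-04, 1.929e-04, 2.572e-04]  ψ = [1, 2, 2, 2]  (obs o_2=1)
t=3: δ = [4.287e-05, 2.858e-05, 2.143e-05, 2.143e-05]  ψ = [1, 1, 1, 1]  (obs o_3=0)
t=4: δ = [1.191e-06, 5.954e-06, 2.679e-06, 1.191e-06]  ψ = [0, 0, 0, 0]  (obs o_4=1)
t=5: δ = [2.481e-07, 6.615e-07, 2.481e-07, 2.481e-07]  ψ = [1, 1, 1, 1]  (obs o_5=1)
backtrack: best end state = 1; path = [3, 2, 1, 0, 1, 1]

path = [3, 2, 1, 0, 1, 1]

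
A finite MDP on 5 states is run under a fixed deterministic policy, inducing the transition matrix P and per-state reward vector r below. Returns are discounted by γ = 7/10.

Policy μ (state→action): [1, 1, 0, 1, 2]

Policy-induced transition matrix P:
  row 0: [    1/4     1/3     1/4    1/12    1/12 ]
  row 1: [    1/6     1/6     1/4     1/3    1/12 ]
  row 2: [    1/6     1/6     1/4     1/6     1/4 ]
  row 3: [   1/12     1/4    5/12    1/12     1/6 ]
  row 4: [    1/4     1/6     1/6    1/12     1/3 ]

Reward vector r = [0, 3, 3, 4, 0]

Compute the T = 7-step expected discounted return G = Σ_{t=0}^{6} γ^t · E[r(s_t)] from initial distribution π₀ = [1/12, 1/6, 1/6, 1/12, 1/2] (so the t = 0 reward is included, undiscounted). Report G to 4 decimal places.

t=0: π = [0.0833, 0.1667, 0.1667, 0.0833, 0.5000], E[r] = 1.3333, γ^t·E[r] = 1.333333, running G = 1.333333
t=1: π = [0.2083, 0.1875, 0.2222, 0.1389, 0.2431], E[r] = 1.7847, γ^t·E[r] = 1.249306, running G = 2.582639
t=2: π = [0.1927, 0.2130, 0.2529, 0.1487, 0.1927], E[r] = 1.9925, γ^t·E[r] = 0.976314, running G = 3.558953
t=3: π = [0.1864, 0.2112, 0.2587, 0.1576, 0.1861], E[r] = 2.0403, γ^t·E[r] = 0.699829, running G = 4.258781
t=4: π = [0.1846, 0.2109, 0.2608, 0.1577, 0.1861], E[r] = 2.0457, γ^t·E[r] = 0.491166, running G = 4.749947
t=5: π = [0.1844, 0.2106, 0.2608, 0.1578, 0.1865], E[r] = 2.0451, γ^t·E[r] = 0.343728, running G = 5.093675
t=6: π = [0.1844, 0.2106, 0.2608, 0.1577, 0.1866], E[r] = 2.0448, γ^t·E[r] = 0.240563, running G = 5.334239

G = 5.3342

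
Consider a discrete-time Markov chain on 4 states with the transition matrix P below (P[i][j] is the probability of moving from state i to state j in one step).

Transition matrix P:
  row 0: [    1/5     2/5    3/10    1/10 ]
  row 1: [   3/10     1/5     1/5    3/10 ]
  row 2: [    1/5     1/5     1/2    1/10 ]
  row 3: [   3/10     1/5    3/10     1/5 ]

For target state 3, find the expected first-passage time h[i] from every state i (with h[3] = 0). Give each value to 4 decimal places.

h = [6.4384, 5.3425, 6.7123, 0.0000]

First-step conditioning: h[3] = 0; for i ≠ 3, h[i] = 1 + Σ_k P[i][k]·h[k].
  h[0] = 1 + 1/5·h[0] + 2/5·h[1] + 3/10·h[2]
  h[1] = 1 + 3/10·h[0] + 1/5·h[1] + 1/5·h[2]
  h[2] = 1 + 1/5·h[0] + 1/5·h[1] + 1/2·h[2]
Solving the 3×3 linear system over states ≠ 3 gives exactly h = [470/73, 390/73, 490/73, 0] (h[3] = 0 is the target).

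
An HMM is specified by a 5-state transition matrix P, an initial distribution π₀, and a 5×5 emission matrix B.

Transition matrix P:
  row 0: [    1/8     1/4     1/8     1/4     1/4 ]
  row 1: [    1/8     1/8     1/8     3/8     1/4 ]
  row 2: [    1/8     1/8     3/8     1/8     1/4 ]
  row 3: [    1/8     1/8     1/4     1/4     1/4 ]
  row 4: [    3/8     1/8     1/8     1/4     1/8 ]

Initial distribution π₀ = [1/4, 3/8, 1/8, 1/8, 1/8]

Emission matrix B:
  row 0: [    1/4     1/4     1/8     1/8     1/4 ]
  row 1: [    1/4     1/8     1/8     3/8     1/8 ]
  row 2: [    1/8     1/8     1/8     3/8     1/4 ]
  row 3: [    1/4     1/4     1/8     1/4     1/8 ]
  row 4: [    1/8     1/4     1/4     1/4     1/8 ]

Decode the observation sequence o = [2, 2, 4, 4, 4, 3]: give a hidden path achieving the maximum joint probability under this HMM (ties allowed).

t=0: δ = [3.125e-02, 4.688e-02, 1.562e-02, 1.562e-02, 3.125e-02]  (obs o_0=2)
t=1: δ = [1.465e-03, 9.766e-04, 7.324e-04, 2.197e-03, 2.930e-03]  ψ = [4, 0, 1, 1, 1]  (obs o_1=2)
t=2: δ = [2.747e-04, 4.578e-05, 1.373e-04, 9.155e-05, 6.866e-05]  ψ = [4, 0, 3, 4, 3]  (obs o_2=4)
t=3: δ = [8.583e-06, 8.583e-06, 1.287e-05, 8.583e-06, 8.583e-06]  ψ = [0, 0, 2, 0, 0]  (obs o_3=4)
t=4: δ = [8.047e-07, 2.682e-07, 1.207e-06, 4.023e-07, 4.023e-07]  ψ = [4, 0, 2, 1, 2]  (obs o_4=4)
t=5: δ = [1.886e-08, 7.544e-08, 1.697e-07, 5.029e-08, 7.544e-08]  ψ = [2, 0, 2, 0, 2]  (obs o_5=3)
backtrack: best end state = 2; path = [1, 3, 2, 2, 2, 2]

path = [1, 3, 2, 2, 2, 2]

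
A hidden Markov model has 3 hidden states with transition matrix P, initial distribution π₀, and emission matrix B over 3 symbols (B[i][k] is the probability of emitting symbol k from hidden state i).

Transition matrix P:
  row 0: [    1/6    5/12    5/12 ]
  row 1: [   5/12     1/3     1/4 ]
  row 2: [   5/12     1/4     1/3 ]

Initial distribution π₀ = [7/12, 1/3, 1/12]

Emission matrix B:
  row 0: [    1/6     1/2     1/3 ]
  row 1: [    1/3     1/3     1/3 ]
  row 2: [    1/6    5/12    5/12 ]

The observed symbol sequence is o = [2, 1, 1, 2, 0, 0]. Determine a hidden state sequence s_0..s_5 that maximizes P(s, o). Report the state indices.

path = [0, 2, 0, 1, 1, 1]

t=0: δ = [1.944e-01, 1.111e-01, 3.472e-02]  (obs o_0=2)
t=1: δ = [2.315e-02, 2.701e-02, 3.376e-02]  ψ = [1, 0, 0]  (obs o_1=1)
t=2: δ = [7.033e-03, 3.215e-03, 4.689e-03]  ψ = [2, 0, 2]  (obs o_2=1)
t=3: δ = [6.512e-04, 9.768e-04, 1.221e-03]  ψ = [2, 0, 0]  (obs o_3=2)
t=4: δ = [8.479e-05, 1.085e-04, 6.783e-05]  ψ = [2, 1, 2]  (obs o_4=0)
t=5: δ = [7.537e-06, 1.206e-05, 5.888e-06]  ψ = [1, 1, 0]  (obs o_5=0)
backtrack: best end state = 1; path = [0, 2, 0, 1, 1, 1]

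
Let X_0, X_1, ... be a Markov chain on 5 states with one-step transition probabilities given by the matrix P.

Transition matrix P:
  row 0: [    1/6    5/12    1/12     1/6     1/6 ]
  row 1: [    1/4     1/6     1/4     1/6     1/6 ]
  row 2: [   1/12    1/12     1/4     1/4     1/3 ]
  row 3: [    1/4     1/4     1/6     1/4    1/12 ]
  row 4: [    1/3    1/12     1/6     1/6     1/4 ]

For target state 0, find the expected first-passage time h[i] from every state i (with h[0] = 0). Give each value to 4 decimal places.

First-step conditioning: h[0] = 0; for i ≠ 0, h[i] = 1 + Σ_k P[i][k]·h[k].
  h[1] = 1 + 1/6·h[1] + 1/4·h[2] + 1/6·h[3] + 1/6·h[4]
  h[2] = 1 + 1/12·h[1] + 1/4·h[2] + 1/4·h[3] + 1/3·h[4]
  h[3] = 1 + 1/4·h[1] + 1/6·h[2] + 1/4·h[3] + 1/12·h[4]
  h[4] = 1 + 1/12·h[1] + 1/6·h[2] + 1/6·h[3] + 1/4·h[4]
Solving the 4×4 linear system over states ≠ 0 gives exactly h = [0, 17808/4111, 20460/4111, 17736/4111, 15948/4111] (h[0] = 0 is the target).

h = [0.0000, 4.3318, 4.9769, 4.3143, 3.8793]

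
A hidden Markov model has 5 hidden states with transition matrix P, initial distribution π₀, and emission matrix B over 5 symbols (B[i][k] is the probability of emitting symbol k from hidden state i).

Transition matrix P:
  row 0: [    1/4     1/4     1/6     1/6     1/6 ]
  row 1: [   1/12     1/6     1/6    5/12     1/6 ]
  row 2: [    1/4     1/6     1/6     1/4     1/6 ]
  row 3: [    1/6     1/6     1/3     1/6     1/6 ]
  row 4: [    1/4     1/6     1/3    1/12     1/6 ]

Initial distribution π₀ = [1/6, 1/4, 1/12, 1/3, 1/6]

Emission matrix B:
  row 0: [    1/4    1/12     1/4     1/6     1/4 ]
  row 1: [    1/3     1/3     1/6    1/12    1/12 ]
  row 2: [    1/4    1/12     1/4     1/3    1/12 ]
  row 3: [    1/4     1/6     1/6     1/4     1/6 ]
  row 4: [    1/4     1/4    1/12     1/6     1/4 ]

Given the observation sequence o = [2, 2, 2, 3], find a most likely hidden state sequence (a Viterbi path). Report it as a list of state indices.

path = [3, 2, 3, 2]

t=0: δ = [4.167e-02, 4.167e-02, 2.083e-02, 5.556e-02, 1.389e-02]  (obs o_0=2)
t=1: δ = [2.604e-03, 1.736e-03, 4.630e-03, 2.894e-03, 7.716e-04]  ψ = [0, 0, 3, 1, 3]  (obs o_1=2)
t=2: δ = [2.894e-04, 1.286e-04, 2.411e-04, 1.929e-04, 6.430e-05]  ψ = [2, 2, 3, 2, 2]  (obs o_2=2)
t=3: δ = [1.206e-05, 6.028e-06, 2.143e-05, 1.507e-05, 8.038e-06]  ψ = [0, 0, 3, 2, 0]  (obs o_3=3)
backtrack: best end state = 2; path = [3, 2, 3, 2]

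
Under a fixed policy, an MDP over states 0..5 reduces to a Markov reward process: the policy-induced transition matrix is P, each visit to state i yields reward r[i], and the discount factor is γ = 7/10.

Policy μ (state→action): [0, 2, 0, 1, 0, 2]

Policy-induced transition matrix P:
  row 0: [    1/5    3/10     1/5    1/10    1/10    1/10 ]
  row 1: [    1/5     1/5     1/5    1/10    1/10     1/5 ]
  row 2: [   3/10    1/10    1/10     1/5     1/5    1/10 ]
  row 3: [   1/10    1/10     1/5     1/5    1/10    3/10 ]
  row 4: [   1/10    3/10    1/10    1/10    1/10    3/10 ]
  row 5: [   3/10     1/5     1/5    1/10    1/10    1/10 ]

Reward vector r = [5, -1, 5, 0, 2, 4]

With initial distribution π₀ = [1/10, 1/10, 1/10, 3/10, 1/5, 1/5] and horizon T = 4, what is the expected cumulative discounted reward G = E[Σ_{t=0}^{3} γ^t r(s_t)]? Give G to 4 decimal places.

G = 6.1218

t=0: π = [0.1000, 0.1000, 0.1000, 0.3000, 0.2000, 0.2000], E[r] = 2.1000, γ^t·E[r] = 2.100000, running G = 2.100000
t=1: π = [0.1800, 0.1900, 0.1700, 0.1400, 0.1100, 0.2100], E[r] = 2.6200, γ^t·E[r] = 1.834000, running G = 3.934000
t=2: π = [0.2130, 0.1980, 0.1720, 0.1310, 0.1170, 0.1690], E[r] = 2.6370, γ^t·E[r] = 1.292130, running G = 5.226130
t=3: π = [0.2093, 0.2027, 0.1711, 0.1303, 0.1172, 0.1694], E[r] = 2.6113, γ^t·E[r] = 0.895676, running G = 6.121806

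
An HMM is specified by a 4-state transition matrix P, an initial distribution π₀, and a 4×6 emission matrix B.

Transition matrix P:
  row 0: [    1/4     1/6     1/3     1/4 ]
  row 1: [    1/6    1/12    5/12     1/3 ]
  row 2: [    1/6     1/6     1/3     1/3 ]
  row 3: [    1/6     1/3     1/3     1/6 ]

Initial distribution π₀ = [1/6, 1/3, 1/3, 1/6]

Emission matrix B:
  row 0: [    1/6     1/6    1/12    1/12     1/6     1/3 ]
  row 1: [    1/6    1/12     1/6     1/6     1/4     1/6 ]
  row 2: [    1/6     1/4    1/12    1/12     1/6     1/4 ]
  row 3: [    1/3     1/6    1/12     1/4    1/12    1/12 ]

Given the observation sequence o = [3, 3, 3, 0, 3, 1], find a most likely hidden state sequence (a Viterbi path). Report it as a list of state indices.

t=0: δ = [1.389e-02, 5.556e-02, 2.778e-02, 4.167e-02]  (obs o_0=3)
t=1: δ = [7.716e-04, 2.315e-03, 1.929e-03, 4.630e-03]  ψ = [1, 3, 1, 1]  (obs o_1=3)
t=2: δ = [6.430e-05, 2.572e-04, 1.286e-04, 1.929e-04]  ψ = [3, 3, 3, 1]  (obs o_2=3)
t=3: δ = [7.144e-06, 1.072e-05, 1.786e-05, 2.858e-05]  ψ = [1, 3, 1, 1]  (obs o_3=0)
t=4: δ = [3.969e-07, 1.588e-06, 7.938e-07, 1.488e-06]  ψ = [3, 3, 3, 2]  (obs o_4=3)
t=5: δ = [4.410e-08, 4.135e-08, 1.654e-07, 8.820e-08]  ψ = [1, 3, 1, 1]  (obs o_5=1)
backtrack: best end state = 2; path = [1, 3, 1, 3, 1, 2]

path = [1, 3, 1, 3, 1, 2]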